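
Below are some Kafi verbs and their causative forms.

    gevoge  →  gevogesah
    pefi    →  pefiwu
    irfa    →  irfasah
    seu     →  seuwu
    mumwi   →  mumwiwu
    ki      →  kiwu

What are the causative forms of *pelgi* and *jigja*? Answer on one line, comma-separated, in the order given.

The alternation tracks the last vowel of the stem — -wu when the last vowel of the stem is a high vowel (*pefi*, *seu*, *mumwi*, *ki*); -sah when the last vowel of the stem is a non-high vowel (*gevoge*, *irfa*).
Since the last vowel of *pelgi* is /i/ (a high vowel), it takes -wu, giving *pelgiwu*.
*jigja*: last vowel = /a/, a non-high vowel → -sah → *jigjasah*.

pelgiwu, jigjasah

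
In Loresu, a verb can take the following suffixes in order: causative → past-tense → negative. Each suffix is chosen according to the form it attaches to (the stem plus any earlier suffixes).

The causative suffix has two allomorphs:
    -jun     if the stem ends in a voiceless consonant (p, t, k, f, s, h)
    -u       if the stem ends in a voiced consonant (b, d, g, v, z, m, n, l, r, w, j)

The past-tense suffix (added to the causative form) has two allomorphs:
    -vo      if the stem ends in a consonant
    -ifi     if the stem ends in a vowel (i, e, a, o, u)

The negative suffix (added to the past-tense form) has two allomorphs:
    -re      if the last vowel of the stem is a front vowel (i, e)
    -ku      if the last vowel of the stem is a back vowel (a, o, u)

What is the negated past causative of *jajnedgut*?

jajnedgutjunvoku

*jajnedgut* — final consonant /t/ (voiceless) → -jun → *jajnedgutjun*.
The causative form *jajnedgutjun*: final sound = /n/, a consonant → -vo → *jajnedgutjunvo*.
The past-tense form *jajnedgutjunvo*: last vowel = /o/, a back vowel → -ku → *jajnedgutjunvoku*.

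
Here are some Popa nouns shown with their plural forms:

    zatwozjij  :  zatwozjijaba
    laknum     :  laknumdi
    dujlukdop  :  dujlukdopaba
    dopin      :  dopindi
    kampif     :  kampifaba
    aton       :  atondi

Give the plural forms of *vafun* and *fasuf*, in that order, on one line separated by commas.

The pattern is nasality of the final consonant: -di when the stem ends in a nasal (*laknum*, *dopin*, *aton*); -aba when the stem ends in a non-nasal consonant (*zatwozjij*, *dujlukdop*, *kampif*).
*vafun*: final consonant = /n/, a nasal → -di → *vafundi*.
Since the final consonant of *fasuf* is /f/ (non-nasal), it takes -aba, giving *fasufaba*.

vafundi, fasufaba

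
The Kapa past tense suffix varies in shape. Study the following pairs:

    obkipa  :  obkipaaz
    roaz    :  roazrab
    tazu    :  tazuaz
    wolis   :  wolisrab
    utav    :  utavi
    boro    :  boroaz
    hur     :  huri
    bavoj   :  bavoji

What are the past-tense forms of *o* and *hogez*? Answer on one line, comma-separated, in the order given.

The pattern is sibilance of the final sound: -rab when the stem ends in a sibilant (*roaz*, *wolis*); -i when the stem ends in a non-sibilant consonant (*utav*, *hur*, *bavoj*); -az when the stem ends in a vowel (*obkipa*, *tazu*, *boro*).
The final sound of *o* is /o/, which is a vowel, so the suffix is -az, giving *oaz*.
*hogez* — final sound /z/ (a sibilant) → -rab → *hogezrab*.

oaz, hogezrab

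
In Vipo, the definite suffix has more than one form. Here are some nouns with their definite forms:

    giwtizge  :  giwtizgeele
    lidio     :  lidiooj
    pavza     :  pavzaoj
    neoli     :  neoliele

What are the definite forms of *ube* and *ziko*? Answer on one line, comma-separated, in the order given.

Looking at the last vowel of each stem: -ele when the last vowel of the stem is a front vowel (*giwtizge*, *neoli*); -oj when the last vowel of the stem is a back vowel (*lidio*, *pavza*).
*ube* — last vowel /e/ (a front vowel) → -ele → *ubeele*.
*ziko*: last vowel = /o/, a back vowel → -oj → *zikooj*.

ubeele, zikooj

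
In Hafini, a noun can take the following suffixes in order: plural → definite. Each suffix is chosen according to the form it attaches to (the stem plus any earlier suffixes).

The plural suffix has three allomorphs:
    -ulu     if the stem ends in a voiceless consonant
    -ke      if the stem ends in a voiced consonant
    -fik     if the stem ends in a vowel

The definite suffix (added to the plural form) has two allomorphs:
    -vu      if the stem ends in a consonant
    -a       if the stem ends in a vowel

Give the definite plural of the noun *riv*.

rivkea

Since the final sound of *riv* is /v/ (a voiced consonant), it takes -ke, giving *rivke*.
The plural form *rivke* — final sound /e/ (a vowel) → -a → *rivkea*.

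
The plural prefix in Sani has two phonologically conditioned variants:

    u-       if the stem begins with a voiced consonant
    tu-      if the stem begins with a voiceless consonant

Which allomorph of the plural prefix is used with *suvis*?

Since the first consonant of *suvis* is /s/ (voiceless), it takes tu-.

tu-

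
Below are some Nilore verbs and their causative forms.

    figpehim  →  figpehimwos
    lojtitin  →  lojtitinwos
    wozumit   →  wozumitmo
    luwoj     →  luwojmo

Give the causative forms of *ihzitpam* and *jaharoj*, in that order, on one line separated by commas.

The alternation tracks the final consonant of the stem — -wos when the stem ends in a nasal (*figpehim*, *lojtitin*); -mo when the stem ends in a non-nasal consonant (*wozumit*, *luwoj*).
The final consonant of *ihzitpam* is /m/, which is a nasal, so the suffix is -wos, giving *ihzitpamwos*.
Since the final consonant of *jaharoj* is /j/ (non-nasal), it takes -mo, giving *jaharojmo*.

ihzitpamwos, jaharojmo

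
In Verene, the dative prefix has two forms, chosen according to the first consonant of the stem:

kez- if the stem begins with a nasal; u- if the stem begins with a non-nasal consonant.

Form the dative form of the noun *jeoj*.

*jeoj* — first consonant /j/ (non-nasal) → u- → *ujeoj*.

ujeoj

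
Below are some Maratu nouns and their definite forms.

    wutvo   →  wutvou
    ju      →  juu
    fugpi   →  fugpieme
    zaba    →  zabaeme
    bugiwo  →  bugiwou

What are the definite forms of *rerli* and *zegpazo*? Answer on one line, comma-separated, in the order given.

The pattern is rounding harmony: -u when the last vowel of the stem is a rounded vowel (*wutvo*, *ju*, *bugiwo*); -eme when the last vowel of the stem is an unrounded vowel (*fugpi*, *zaba*).
*rerli*: last vowel = /i/, an unrounded vowel → -eme → *rerlieme*.
*zegpazo*: last vowel = /o/, a rounded vowel → -u → *zegpazou*.

rerlieme, zegpazou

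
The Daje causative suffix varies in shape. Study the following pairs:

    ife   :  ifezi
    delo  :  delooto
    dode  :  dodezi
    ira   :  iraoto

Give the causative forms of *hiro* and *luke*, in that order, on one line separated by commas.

hirooto, lukezi

The suffix is conditioned by the last vowel: -zi when the last vowel of the stem is a front vowel (*ife*, *dode*); -oto when the last vowel of the stem is a back vowel (*delo*, *ira*).
*hiro* — last vowel /o/ (a back vowel) → -oto → *hirooto*.
Since the last vowel of *luke* is /e/ (a front vowel), it takes -zi, giving *lukezi*.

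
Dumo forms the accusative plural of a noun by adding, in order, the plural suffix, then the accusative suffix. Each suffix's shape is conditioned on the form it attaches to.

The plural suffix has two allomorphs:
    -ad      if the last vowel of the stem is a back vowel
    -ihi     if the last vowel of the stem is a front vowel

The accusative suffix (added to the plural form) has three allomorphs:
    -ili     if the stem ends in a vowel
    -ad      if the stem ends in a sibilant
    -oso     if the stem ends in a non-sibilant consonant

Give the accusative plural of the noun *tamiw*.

tamiwihiili

Since the last vowel of *tamiw* is /i/ (a front vowel), it takes -ihi, giving *tamiwihi*.
The plural form *tamiwihi*: final sound = /i/, a vowel → -ili → *tamiwihiili*.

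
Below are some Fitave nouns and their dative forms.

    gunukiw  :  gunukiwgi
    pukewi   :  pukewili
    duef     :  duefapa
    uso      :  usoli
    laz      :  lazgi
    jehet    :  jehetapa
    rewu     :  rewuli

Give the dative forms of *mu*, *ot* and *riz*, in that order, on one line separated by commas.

muli, otapa, rizgi

The suffix is conditioned by the final sound: -apa when the stem ends in a voiceless consonant (*duef*, *jehet*); -gi when the stem ends in a voiced consonant (*gunukiw*, *laz*); -li when the stem ends in a vowel (*pukewi*, *uso*, *rewu*).
The final sound of *mu* is /u/, which is a vowel, so the suffix is -li, giving *muli*.
Since the final sound of *ot* is /t/ (a voiceless consonant), it takes -apa, giving *otapa*.
The final sound of *riz* is /z/, which is a voiced consonant, so the suffix is -gi, giving *rizgi*.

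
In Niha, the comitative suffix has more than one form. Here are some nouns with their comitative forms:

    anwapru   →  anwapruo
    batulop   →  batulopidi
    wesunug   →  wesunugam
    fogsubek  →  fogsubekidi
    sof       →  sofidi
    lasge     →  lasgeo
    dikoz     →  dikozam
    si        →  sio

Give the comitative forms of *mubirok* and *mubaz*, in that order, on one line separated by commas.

The suffix is conditioned by the final sound: -idi when the stem ends in a voiceless consonant (*batulop*, *fogsubek*, *sof*); -am when the stem ends in a voiced consonant (*wesunug*, *dikoz*); -o when the stem ends in a vowel (*anwapru*, *lasge*, *si*).
The final sound of *mubirok* is /k/, which is a voiceless consonant, so the suffix is -idi, giving *mubirokidi*.
*mubaz* — final sound /z/ (a voiced consonant) → -am → *mubazam*.

mubirokidi, mubazam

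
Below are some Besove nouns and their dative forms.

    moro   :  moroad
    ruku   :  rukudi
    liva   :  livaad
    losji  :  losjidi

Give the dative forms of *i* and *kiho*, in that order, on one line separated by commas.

The suffix is conditioned by the last vowel: -di when the last vowel of the stem is a high vowel (*ruku*, *losji*); -ad when the last vowel of the stem is a non-high vowel (*moro*, *liva*).
*i* — last vowel /i/ (a high vowel) → -di → *idi*.
Since the last vowel of *kiho* is /o/ (a non-high vowel), it takes -ad, giving *kihoad*.

idi, kihoad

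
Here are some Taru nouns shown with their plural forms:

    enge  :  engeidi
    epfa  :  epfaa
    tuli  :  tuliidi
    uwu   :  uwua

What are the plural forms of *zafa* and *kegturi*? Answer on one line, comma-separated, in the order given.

Looking at the last vowel of each stem: -idi when the last vowel of the stem is a front vowel (*enge*, *tuli*); -a when the last vowel of the stem is a back vowel (*epfa*, *uwu*).
Since the last vowel of *zafa* is /a/ (a back vowel), it takes -a, giving *zafaa*.
*kegturi*: last vowel = /i/, a front vowel → -idi → *kegturiidi*.

zafaa, kegturiidi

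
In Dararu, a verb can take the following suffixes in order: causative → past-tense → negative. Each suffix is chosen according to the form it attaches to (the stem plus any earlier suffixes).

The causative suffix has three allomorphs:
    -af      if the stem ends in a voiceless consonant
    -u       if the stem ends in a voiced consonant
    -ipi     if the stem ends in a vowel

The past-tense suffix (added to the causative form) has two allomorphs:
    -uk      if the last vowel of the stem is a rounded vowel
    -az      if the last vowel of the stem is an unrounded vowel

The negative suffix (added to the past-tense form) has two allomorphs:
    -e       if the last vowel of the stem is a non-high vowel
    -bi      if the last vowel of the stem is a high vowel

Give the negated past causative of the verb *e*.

*e*: final sound = /e/, a vowel → -ipi → *eipi*.
The causative form *eipi*: last vowel = /i/, an unrounded vowel → -az → *eipiaz*.
The last vowel of the past-tense form *eipiaz* is /a/, which is a non-high vowel, so the negative suffix is -e, giving *eipiaze*.

eipiaze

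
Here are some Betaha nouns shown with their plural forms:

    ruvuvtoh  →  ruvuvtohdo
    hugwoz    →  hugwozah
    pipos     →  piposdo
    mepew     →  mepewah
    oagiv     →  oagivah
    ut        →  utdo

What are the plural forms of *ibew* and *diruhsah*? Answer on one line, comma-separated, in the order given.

The alternation tracks the final consonant of the stem — -do when the stem ends in a voiceless consonant (*ruvuvtoh*, *pipos*, *ut*); -ah when the stem ends in a voiced consonant (*hugwoz*, *mepew*, *oagiv*).
*ibew* — final consonant /w/ (voiced) → -ah → *ibewah*.
*diruhsah*: final consonant = /h/, voiceless → -do → *diruhsahdo*.

ibewah, diruhsahdo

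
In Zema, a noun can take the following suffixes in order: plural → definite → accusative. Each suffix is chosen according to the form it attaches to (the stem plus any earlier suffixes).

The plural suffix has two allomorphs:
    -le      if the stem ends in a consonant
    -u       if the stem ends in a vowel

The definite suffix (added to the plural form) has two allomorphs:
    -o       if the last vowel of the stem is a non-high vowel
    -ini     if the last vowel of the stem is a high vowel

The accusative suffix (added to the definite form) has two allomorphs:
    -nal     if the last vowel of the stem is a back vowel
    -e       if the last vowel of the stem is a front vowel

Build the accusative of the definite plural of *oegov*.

Since the final sound of *oegov* is /v/ (a consonant), it takes -le, giving *oegovle*.
The plural form *oegovle* — last vowel /e/ (a non-high vowel) → -o → *oegovleo*.
The definite form *oegovleo*: last vowel = /o/, a back vowel → -nal → *oegovleonal*.

oegovleonal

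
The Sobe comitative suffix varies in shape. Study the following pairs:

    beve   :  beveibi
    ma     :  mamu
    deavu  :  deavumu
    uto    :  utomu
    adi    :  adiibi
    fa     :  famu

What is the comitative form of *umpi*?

umpiibi

The suffix is conditioned by the last vowel: -ibi when the last vowel of the stem is a front vowel (*beve*, *adi*); -mu when the last vowel of the stem is a back vowel (*ma*, *deavu*, *uto*, *fa*).
Since the last vowel of *umpi* is /i/ (a front vowel), it takes -ibi, giving *umpiibi*.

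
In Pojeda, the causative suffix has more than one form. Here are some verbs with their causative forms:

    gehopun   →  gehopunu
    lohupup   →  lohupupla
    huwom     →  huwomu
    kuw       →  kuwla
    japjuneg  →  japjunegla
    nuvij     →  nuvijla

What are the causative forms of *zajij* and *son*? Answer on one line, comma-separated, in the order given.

zajijla, sonu

The alternation tracks the final consonant of the stem — -u when the stem ends in a nasal (*gehopun*, *huwom*); -la when the stem ends in a non-nasal consonant (*lohupup*, *kuw*, *japjuneg*, *nuvij*).
*zajij*: final consonant = /j/, non-nasal → -la → *zajijla*.
Since the final consonant of *son* is /n/ (a nasal), it takes -u, giving *sonu*.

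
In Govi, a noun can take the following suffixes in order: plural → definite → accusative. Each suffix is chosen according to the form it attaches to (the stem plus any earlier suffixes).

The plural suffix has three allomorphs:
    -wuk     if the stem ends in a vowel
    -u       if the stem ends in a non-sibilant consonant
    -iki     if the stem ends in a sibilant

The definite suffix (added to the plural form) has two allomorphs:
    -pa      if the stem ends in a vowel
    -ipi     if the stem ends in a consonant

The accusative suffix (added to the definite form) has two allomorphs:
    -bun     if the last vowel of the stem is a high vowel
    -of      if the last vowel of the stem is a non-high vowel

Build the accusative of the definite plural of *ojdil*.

ojdilupaof

The final sound of *ojdil* is /l/, which is a non-sibilant consonant, so the plural suffix is -u, giving *ojdilu*.
The final sound of the plural form *ojdilu* is /u/, which is a vowel, so the definite suffix is -pa, giving *ojdilupa*.
The definite form *ojdilupa*: last vowel = /a/, a non-high vowel → -of → *ojdilupaof*.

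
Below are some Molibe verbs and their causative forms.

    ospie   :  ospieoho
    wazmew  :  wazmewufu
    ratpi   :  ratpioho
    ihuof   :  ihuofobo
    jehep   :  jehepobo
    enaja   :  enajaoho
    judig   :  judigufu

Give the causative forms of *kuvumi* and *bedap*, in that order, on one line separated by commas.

The pattern is voicing of the final sound: -obo when the stem ends in a voiceless consonant (*ihuof*, *jehep*); -ufu when the stem ends in a voiced consonant (*wazmew*, *judig*); -oho when the stem ends in a vowel (*ospie*, *ratpi*, *enaja*).
Since the final sound of *kuvumi* is /i/ (a vowel), it takes -oho, giving *kuvumioho*.
The final sound of *bedap* is /p/, which is a voiceless consonant, so the suffix is -obo, giving *bedapobo*.

kuvumioho, bedapobo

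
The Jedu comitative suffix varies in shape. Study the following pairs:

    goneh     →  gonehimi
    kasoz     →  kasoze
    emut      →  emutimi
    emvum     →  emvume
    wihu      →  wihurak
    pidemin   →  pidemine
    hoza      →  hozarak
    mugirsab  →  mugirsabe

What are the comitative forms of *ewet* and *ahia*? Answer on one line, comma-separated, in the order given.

ewetimi, ahiarak

The pattern is voicing of the final sound: -imi when the stem ends in a voiceless consonant (*goneh*, *emut*); -e when the stem ends in a voiced consonant (*kasoz*, *emvum*, *pidemin*, *mugirsab*); -rak when the stem ends in a vowel (*wihu*, *hoza*).
The final sound of *ewet* is /t/, which is a voiceless consonant, so the suffix is -imi, giving *ewetimi*.
*ahia*: final sound = /a/, a vowel → -rak → *ahiarak*.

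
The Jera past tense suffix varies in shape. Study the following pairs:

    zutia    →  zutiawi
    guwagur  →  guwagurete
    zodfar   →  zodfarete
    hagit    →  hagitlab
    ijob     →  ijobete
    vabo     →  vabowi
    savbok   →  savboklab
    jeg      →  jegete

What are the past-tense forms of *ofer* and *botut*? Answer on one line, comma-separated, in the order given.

The pattern is voicing of the final sound: -lab when the stem ends in a voiceless consonant (*hagit*, *savbok*); -ete when the stem ends in a voiced consonant (*guwagur*, *zodfar*, *ijob*, *jeg*); -wi when the stem ends in a vowel (*zutia*, *vabo*).
*ofer*: final sound = /r/, a voiced consonant → -ete → *oferete*.
The final sound of *botut* is /t/, which is a voiceless consonant, so the suffix is -lab, giving *botutlab*.

oferete, botutlab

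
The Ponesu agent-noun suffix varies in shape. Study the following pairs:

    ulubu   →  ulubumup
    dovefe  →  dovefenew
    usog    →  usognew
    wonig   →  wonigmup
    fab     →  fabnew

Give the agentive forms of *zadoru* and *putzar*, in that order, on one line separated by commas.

zadorumup, putzarnew

The alternation tracks the last vowel of the stem — -mup when the last vowel of the stem is a high vowel (*ulubu*, *wonig*); -new when the last vowel of the stem is a non-high vowel (*dovefe*, *usog*, *fab*).
The last vowel of *zadoru* is /u/, which is a high vowel, so the suffix is -mup, giving *zadorumup*.
Since the last vowel of *putzar* is /a/ (a non-high vowel), it takes -new, giving *putzarnew*.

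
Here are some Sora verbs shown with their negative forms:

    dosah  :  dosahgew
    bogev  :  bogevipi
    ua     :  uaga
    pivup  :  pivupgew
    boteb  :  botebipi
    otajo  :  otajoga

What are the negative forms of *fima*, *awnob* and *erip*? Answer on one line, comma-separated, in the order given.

fimaga, awnobipi, eripgew

The suffix is conditioned by the final sound: -gew when the stem ends in a voiceless consonant (*dosah*, *pivup*); -ipi when the stem ends in a voiced consonant (*bogev*, *boteb*); -ga when the stem ends in a vowel (*ua*, *otajo*).
Since the final sound of *fima* is /a/ (a vowel), it takes -ga, giving *fimaga*.
Since the final sound of *awnob* is /b/ (a voiced consonant), it takes -ipi, giving *awnobipi*.
The final sound of *erip* is /p/, which is a voiceless consonant, so the suffix is -gew, giving *eripgew*.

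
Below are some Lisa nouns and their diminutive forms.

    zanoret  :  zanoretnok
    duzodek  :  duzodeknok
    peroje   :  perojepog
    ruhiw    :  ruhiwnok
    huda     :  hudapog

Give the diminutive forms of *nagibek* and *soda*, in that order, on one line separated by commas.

nagibeknok, sodapog

The alternation tracks the final sound of the stem — -nok when the stem ends in a consonant (*zanoret*, *duzodek*, *ruhiw*); -pog when the stem ends in a vowel (*peroje*, *huda*).
The final sound of *nagibek* is /k/, which is a consonant, so the suffix is -nok, giving *nagibeknok*.
The final sound of *soda* is /a/, which is a vowel, so the suffix is -pog, giving *sodapog*.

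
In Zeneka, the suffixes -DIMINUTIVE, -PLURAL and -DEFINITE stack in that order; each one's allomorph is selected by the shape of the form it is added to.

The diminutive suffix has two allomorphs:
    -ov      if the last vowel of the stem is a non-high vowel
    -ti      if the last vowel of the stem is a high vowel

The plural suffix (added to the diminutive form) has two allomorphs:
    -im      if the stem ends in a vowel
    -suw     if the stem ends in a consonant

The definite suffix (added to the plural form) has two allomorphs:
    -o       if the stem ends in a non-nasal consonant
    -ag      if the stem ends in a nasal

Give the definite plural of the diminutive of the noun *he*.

Since the last vowel of *he* is /e/ (a non-high vowel), it takes -ov, giving *heov*.
The final sound of the diminutive form *heov* is /v/, which is a consonant, so the plural suffix is -suw, giving *heovsuw*.
The plural form *heovsuw*: final consonant = /w/, non-nasal → -o → *heovsuwo*.

heovsuwo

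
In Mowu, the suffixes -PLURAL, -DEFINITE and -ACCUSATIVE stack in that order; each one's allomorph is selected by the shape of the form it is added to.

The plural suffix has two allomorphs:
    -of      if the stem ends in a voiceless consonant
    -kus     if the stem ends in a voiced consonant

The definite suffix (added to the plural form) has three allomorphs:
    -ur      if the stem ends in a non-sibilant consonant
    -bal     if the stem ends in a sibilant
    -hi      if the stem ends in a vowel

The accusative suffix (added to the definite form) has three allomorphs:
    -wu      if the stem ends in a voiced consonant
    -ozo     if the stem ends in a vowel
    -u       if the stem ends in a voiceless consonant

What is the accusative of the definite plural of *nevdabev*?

The final consonant of *nevdabev* is /v/, which is voiced, so the plural suffix is -kus, giving *nevdabevkus*.
The plural form *nevdabevkus*: final sound = /s/, a sibilant → -bal → *nevdabevkusbal*.
The definite form *nevdabevkusbal*: final sound = /l/, a voiced consonant → -wu → *nevdabevkusbalwu*.

nevdabevkusbalwu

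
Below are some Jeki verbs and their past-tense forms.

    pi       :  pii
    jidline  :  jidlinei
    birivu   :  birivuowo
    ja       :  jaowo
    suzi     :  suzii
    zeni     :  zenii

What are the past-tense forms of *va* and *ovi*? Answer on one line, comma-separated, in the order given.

vaowo, ovii

The alternation tracks the last vowel of the stem — -i when the last vowel of the stem is a front vowel (*pi*, *jidline*, *suzi*, *zeni*); -owo when the last vowel of the stem is a back vowel (*birivu*, *ja*).
The last vowel of *va* is /a/, which is a back vowel, so the suffix is -owo, giving *vaowo*.
Since the last vowel of *ovi* is /i/ (a front vowel), it takes -i, giving *ovii*.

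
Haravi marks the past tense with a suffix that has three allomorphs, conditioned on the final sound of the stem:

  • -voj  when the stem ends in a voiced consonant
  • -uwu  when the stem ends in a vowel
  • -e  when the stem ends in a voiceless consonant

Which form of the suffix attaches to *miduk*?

-e

Since the final sound of *miduk* is /k/ (a voiceless consonant), it takes -e.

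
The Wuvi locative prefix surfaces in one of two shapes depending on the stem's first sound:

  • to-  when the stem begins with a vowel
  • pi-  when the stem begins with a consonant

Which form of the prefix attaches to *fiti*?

*fiti*: first sound = /f/, a consonant → pi-.

pi-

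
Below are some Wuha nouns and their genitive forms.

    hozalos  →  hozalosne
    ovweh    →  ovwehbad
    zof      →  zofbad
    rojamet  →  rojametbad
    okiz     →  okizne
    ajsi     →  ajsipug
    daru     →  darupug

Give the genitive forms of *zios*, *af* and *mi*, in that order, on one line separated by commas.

The alternation tracks the final sound of the stem — -ne when the stem ends in a sibilant (*hozalos*, *okiz*); -bad when the stem ends in a non-sibilant consonant (*ovweh*, *zof*, *rojamet*); -pug when the stem ends in a vowel (*ajsi*, *daru*).
*zios* — final sound /s/ (a sibilant) → -ne → *ziosne*.
*af* — final sound /f/ (a non-sibilant consonant) → -bad → *afbad*.
*mi*: final sound = /i/, a vowel → -pug → *mipug*.

ziosne, afbad, mipug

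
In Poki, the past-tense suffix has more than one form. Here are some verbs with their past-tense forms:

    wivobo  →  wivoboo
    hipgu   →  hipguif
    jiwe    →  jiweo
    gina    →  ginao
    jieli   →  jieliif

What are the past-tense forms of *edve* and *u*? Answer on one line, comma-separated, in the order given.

The alternation tracks the last vowel of the stem — -if when the last vowel of the stem is a high vowel (*hipgu*, *jieli*); -o when the last vowel of the stem is a non-high vowel (*wivobo*, *jiwe*, *gina*).
The last vowel of *edve* is /e/, which is a non-high vowel, so the suffix is -o, giving *edveo*.
Since the last vowel of *u* is /u/ (a high vowel), it takes -if, giving *uif*.

edveo, uif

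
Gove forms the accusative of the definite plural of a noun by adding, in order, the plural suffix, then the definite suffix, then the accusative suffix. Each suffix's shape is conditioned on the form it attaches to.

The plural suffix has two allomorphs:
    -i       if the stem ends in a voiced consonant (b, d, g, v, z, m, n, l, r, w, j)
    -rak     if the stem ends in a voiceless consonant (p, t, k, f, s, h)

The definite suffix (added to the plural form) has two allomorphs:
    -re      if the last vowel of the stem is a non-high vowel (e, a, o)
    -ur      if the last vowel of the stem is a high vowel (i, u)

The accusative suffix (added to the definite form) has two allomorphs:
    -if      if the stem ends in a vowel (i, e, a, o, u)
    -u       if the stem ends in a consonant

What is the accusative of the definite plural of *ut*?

utrakreif

*ut*: final consonant = /t/, voiceless → -rak → *utrak*.
The last vowel of the plural form *utrak* is /a/, which is a non-high vowel, so the definite suffix is -re, giving *utrakre*.
The definite form *utrakre* — final sound /e/ (a vowel) → -if → *utrakreif*.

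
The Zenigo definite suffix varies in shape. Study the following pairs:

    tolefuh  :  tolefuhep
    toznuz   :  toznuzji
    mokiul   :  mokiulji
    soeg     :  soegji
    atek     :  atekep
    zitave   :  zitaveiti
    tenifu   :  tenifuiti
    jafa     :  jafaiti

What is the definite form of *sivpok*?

sivpokep

The pattern is voicing of the final sound: -ep when the stem ends in a voiceless consonant (*tolefuh*, *atek*); -ji when the stem ends in a voiced consonant (*toznuz*, *mokiul*, *soeg*); -iti when the stem ends in a vowel (*zitave*, *tenifu*, *jafa*).
The final sound of *sivpok* is /k/, which is a voiceless consonant, so the suffix is -ep, giving *sivpokep*.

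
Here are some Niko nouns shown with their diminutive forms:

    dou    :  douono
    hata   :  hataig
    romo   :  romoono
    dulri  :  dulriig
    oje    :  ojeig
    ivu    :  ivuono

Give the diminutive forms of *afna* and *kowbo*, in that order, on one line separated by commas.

The suffix is conditioned by the last vowel: -ono when the last vowel of the stem is a rounded vowel (*dou*, *romo*, *ivu*); -ig when the last vowel of the stem is an unrounded vowel (*hata*, *dulri*, *oje*).
*afna*: last vowel = /a/, an unrounded vowel → -ig → *afnaig*.
The last vowel of *kowbo* is /o/, which is a rounded vowel, so the suffix is -ono, giving *kowboono*.

afnaig, kowboono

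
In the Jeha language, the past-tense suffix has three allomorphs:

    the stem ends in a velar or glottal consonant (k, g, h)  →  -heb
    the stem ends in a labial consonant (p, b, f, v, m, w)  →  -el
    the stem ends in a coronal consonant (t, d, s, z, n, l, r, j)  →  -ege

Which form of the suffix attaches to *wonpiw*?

*wonpiw* — final consonant /w/ (labial) → -el.

-el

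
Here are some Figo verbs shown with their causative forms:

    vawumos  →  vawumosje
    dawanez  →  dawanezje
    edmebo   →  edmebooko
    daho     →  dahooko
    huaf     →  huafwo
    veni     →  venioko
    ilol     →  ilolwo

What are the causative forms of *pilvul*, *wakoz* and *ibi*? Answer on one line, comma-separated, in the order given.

pilvulwo, wakozje, ibioko

The alternation tracks the final sound of the stem — -je when the stem ends in a sibilant (*vawumos*, *dawanez*); -wo when the stem ends in a non-sibilant consonant (*huaf*, *ilol*); -oko when the stem ends in a vowel (*edmebo*, *daho*, *veni*).
*pilvul*: final sound = /l/, a non-sibilant consonant → -wo → *pilvulwo*.
The final sound of *wakoz* is /z/, which is a sibilant, so the suffix is -je, giving *wakozje*.
Since the final sound of *ibi* is /i/ (a vowel), it takes -oko, giving *ibioko*.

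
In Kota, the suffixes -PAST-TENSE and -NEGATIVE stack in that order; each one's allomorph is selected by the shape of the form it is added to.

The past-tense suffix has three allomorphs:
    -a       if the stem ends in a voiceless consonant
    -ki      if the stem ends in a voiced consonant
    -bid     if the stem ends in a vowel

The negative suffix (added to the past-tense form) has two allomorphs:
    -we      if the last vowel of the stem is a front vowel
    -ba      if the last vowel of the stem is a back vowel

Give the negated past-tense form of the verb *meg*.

*meg*: final sound = /g/, a voiced consonant → -ki → *megki*.
The past-tense form *megki* — last vowel /i/ (a front vowel) → -we → *megkiwe*.

megkiwe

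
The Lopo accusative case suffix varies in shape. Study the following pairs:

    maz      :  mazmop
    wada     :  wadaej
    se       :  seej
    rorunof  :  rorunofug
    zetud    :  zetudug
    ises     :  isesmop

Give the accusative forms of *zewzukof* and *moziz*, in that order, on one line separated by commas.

zewzukofug, mozizmop

The suffix is conditioned by the final sound: -mop when the stem ends in a sibilant (*maz*, *ises*); -ug when the stem ends in a non-sibilant consonant (*rorunof*, *zetud*); -ej when the stem ends in a vowel (*wada*, *se*).
*zewzukof* — final sound /f/ (a non-sibilant consonant) → -ug → *zewzukofug*.
*moziz* — final sound /z/ (a sibilant) → -mop → *mozizmop*.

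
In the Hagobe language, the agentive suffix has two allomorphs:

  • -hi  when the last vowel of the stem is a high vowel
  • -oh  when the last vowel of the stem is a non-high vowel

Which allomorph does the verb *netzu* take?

-hi

The last vowel of *netzu* is /u/, which is a high vowel, so the suffix is -hi.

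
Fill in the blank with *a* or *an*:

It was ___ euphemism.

a

The indefinite article is chosen by the initial *sound* of the following word, not its spelling.
*euphemism* begins with the sound /juː/ (eu pronounced /juː/) — a consonant sound.
So the article is *a*: It was a euphemism.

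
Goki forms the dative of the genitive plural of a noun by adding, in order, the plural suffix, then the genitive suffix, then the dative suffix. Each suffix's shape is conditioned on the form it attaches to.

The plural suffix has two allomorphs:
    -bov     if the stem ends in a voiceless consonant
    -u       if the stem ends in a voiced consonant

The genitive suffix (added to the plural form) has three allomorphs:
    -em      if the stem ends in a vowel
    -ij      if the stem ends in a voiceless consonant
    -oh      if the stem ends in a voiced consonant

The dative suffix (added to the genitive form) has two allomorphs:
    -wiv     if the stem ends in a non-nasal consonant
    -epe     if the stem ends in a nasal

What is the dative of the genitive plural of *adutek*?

The final consonant of *adutek* is /k/, which is voiceless, so the plural suffix is -bov, giving *adutekbov*.
The plural form *adutekbov*: final sound = /v/, a voiced consonant → -oh → *adutekbovoh*.
The final consonant of the genitive form *adutekbovoh* is /h/, which is non-nasal, so the dative suffix is -wiv, giving *adutekbovohwiv*.

adutekbovohwiv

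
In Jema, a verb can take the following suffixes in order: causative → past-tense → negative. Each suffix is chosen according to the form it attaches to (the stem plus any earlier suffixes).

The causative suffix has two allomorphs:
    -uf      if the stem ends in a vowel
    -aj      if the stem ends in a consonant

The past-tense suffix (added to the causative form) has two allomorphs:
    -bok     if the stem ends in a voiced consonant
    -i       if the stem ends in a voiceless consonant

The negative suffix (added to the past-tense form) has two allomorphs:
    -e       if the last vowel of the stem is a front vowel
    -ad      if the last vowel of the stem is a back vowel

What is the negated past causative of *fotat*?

*fotat* — final sound /t/ (a consonant) → -aj → *fotataj*.
The final consonant of the causative form *fotataj* is /j/, which is voiced, so the past-tense suffix is -bok, giving *fotatajbok*.
The past-tense form *fotatajbok* — last vowel /o/ (a back vowel) → -ad → *fotatajbokad*.

fotatajbokad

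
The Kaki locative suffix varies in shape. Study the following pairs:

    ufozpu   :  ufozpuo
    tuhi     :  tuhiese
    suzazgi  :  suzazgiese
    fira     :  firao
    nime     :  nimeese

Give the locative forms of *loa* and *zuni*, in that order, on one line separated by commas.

loao, zuniese

The alternation tracks the last vowel of the stem — -ese when the last vowel of the stem is a front vowel (*tuhi*, *suzazgi*, *nime*); -o when the last vowel of the stem is a back vowel (*ufozpu*, *fira*).
Since the last vowel of *loa* is /a/ (a back vowel), it takes -o, giving *loao*.
Since the last vowel of *zuni* is /i/ (a front vowel), it takes -ese, giving *zuniese*.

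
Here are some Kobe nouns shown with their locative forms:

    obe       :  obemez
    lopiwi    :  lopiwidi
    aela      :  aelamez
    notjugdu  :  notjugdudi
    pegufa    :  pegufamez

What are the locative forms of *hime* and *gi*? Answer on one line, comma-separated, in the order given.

himemez, gidi

The suffix is conditioned by the last vowel: -di when the last vowel of the stem is a high vowel (*lopiwi*, *notjugdu*); -mez when the last vowel of the stem is a non-high vowel (*obe*, *aela*, *pegufa*).
Since the last vowel of *hime* is /e/ (a non-high vowel), it takes -mez, giving *himemez*.
The last vowel of *gi* is /i/, which is a high vowel, so the suffix is -di, giving *gidi*.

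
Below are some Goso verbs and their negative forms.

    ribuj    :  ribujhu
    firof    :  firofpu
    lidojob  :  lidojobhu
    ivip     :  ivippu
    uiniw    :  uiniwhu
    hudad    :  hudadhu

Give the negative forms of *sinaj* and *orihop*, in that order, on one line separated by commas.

The pattern is voicing of the final consonant: -pu when the stem ends in a voiceless consonant (*firof*, *ivip*); -hu when the stem ends in a voiced consonant (*ribuj*, *lidojob*, *uiniw*, *hudad*).
*sinaj*: final consonant = /j/, voiced → -hu → *sinajhu*.
The final consonant of *orihop* is /p/, which is voiceless, so the suffix is -pu, giving *orihoppu*.

sinajhu, orihoppu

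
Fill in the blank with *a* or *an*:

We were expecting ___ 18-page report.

an

The indefinite article is chosen by the initial *sound* of the following word, not its spelling.
The number *18* is spoken "eighteen", beginning with /ˌeɪˈtiːn/ — a vowel sound.
So the article is *an*: We were expecting an 18-page report.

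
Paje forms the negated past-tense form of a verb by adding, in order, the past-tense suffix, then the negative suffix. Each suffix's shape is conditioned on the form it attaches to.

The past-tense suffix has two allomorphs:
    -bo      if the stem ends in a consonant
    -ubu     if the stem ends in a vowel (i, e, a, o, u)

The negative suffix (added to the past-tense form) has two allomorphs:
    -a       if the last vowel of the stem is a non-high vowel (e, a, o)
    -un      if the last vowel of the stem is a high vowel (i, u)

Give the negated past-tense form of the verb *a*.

The final sound of *a* is /a/, which is a vowel, so the past-tense suffix is -ubu, giving *aubu*.
The past-tense form *aubu*: last vowel = /u/, a high vowel → -un → *aubuun*.

aubuun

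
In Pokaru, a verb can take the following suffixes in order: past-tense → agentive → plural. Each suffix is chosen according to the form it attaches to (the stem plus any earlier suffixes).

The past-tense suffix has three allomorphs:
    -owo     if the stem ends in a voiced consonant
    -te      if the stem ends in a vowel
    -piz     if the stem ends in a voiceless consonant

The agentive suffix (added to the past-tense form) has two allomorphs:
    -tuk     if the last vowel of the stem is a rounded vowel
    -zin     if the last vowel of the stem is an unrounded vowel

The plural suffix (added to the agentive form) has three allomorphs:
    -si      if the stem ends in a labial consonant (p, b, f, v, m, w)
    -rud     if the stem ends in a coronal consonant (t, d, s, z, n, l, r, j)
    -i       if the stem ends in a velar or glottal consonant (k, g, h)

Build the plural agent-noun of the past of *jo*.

jotezinrud

*jo* — final sound /o/ (a vowel) → -te → *jote*.
Since the last vowel of the past-tense form *jote* is /e/ (an unrounded vowel), it takes -zin, giving *jotezin*.
The agentive form *jotezin*: final consonant = /n/, coronal → -rud → *jotezinrud*.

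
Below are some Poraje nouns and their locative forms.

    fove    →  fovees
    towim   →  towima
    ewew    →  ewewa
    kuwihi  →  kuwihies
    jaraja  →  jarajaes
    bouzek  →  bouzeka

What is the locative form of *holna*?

holnaes

The pattern is consonant vs. vowel: -a when the stem ends in a consonant (*towim*, *ewew*, *bouzek*); -es when the stem ends in a vowel (*fove*, *kuwihi*, *jaraja*).
*holna* — final sound /a/ (a vowel) → -es → *holnaes*.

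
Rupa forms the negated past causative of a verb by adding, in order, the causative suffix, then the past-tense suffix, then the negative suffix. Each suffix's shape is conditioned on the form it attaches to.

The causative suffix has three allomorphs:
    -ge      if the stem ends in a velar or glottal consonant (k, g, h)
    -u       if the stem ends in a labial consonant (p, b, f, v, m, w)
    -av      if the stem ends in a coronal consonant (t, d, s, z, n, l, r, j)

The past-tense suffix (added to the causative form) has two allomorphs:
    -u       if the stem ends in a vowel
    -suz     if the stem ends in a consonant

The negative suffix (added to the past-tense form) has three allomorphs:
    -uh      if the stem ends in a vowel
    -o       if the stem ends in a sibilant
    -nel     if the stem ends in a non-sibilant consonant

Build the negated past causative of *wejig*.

wejiggeuuh

*wejig*: final consonant = /g/, velar/glottal → -ge → *wejigge*.
The causative form *wejigge*: final sound = /e/, a vowel → -u → *wejiggeu*.
The past-tense form *wejiggeu* — final sound /u/ (a vowel) → -uh → *wejiggeuuh*.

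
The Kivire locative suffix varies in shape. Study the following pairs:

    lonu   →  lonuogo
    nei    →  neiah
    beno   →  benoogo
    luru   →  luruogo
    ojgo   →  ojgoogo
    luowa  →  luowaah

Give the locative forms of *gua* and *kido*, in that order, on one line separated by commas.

guaah, kidoogo

The pattern is rounding harmony: -ogo when the last vowel of the stem is a rounded vowel (*lonu*, *beno*, *luru*, *ojgo*); -ah when the last vowel of the stem is an unrounded vowel (*nei*, *luowa*).
Since the last vowel of *gua* is /a/ (an unrounded vowel), it takes -ah, giving *guaah*.
*kido*: last vowel = /o/, a rounded vowel → -ogo → *kidoogo*.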